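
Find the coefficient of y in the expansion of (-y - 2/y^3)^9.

General term: C(9,j)·(-y)^j·(-2/y^3)^(9-j), with y-exponent 1j − 3(9−j) = 4j − 27.
Set 4j − 27 = 1: j = 7.
C(9,7) = 36; (-1)^7 = -1; (-2)^2 = 4.
Coefficient = 36 · (-1) · 4 = -144.

-144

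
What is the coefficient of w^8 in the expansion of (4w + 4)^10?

47185920

The general term is C(10,j)·(4w)^j·(4)^(10-j); the w^8 term has j = 8.
C(10,8) = 45.
Coefficient = C(10,8) · 4^8 · 4^2 = 45 · 65536 · 16 = 47185920.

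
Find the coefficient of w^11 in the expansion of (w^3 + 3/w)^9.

10206

General term: C(9,j)·(w^3)^j·(3/w)^(9-j), with w-exponent 3j − 1(9−j) = 4j − 9.
Set 4j − 9 = 11: j = 5.
C(9,5) = 126; 1^5 = 1; 3^4 = 81.
Coefficient = 126 · 1 · 81 = 10206.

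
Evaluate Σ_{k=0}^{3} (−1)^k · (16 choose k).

The partial alternating sum Σ_{k=0}^{3} (−1)^k C(16,k) = (−1)^3 C(15,3) = -455.

-455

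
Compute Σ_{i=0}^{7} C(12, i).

3302

1 + 12 + 66 + 220 + 495 + 792 + 924 + 792 = 3302.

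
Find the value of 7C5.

21

C(7,5) = C(7,2) by symmetry.
C(7,2) = (7·6) / 2! = 42 / 2 = 21.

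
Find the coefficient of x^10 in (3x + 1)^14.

59108049

The general term is C(14,j)·(3x)^j·(1)^(14-j); the x^10 term has j = 10.
C(14,10) = 1001.
Coefficient = C(14,10) · 3^10 = 1001 · 59049 = 59108049.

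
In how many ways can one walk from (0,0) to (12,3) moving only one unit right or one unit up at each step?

455

Each path is a sequence of 15 steps with 12 rights: C(15,12) = 455.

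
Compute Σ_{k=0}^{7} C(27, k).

1285624

1 + 27 + 351 + 2925 + 17550 + 80730 + 296010 + 888030 = 1285624.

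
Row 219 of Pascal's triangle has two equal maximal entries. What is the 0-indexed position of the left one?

For odd n = 219, C(219,j) peaks at j = (n−1)/2 and (n+1)/2; the lower is 109.

109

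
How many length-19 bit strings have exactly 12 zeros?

Choose the 12 positions: C(19,12) = 50388.

50388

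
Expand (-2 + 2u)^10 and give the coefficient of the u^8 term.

46080

The general term is C(10,j)·(-2)^j·(2u)^(10-j); the u^8 term has j = 2.
C(10,2) = 45.
Coefficient = C(10,2) · (-2)^2 · 2^8 = 45 · 4 · 256 = 46080.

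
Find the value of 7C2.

C(7,2) = (7·6) / 2! = 42 / 2 = 21.

21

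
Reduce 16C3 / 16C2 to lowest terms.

14/3

C(n,k+1)/C(n,k) = (n−k)/(k+1) = (16−2)/(2+1) = 14/3.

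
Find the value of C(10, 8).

45

C(10,8) = C(10,2) by symmetry.
C(10,2) = (10·9) / 2! = 90 / 2 = 45.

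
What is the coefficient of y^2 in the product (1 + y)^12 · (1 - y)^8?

Coefficient of y^2 = Σ_{j} C(12,j)·1^j·C(8,2-j)·(-1)^(2-j) for j from 0 to 2.
= 28 + (-96) + 66 = -2.

-2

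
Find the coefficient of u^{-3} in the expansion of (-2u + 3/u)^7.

General term: C(7,j)·(-2u)^j·(3/u)^(7-j), with u-exponent 1j − 1(7−j) = 2j − 7.
Set 2j − 7 = -3: j = 2.
C(7,2) = 21; (-2)^2 = 4; 3^5 = 243.
Coefficient = 21 · 4 · 243 = 20412.

20412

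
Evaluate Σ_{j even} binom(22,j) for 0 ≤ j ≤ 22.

2097152

Half of (1+1)^22 + (1−1)^22 gives the even-index sum: 2^21 = 2097152.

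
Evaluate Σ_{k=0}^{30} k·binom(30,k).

Differentiating (1+x)^30 and setting x=1: Σ k·C(30,k) = 30·2^29 = 16106127360.

16106127360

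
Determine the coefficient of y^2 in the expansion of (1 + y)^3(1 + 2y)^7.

129

Coefficient of y^2 = Σ_{j} C(3,j)·1^j·C(7,2-j)·2^(2-j) for j from 0 to 2.
= 84 + 42 + 3 = 129.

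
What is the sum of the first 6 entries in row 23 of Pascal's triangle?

1 + 23 + 253 + 1771 + 8855 + 33649 = 44552.

44552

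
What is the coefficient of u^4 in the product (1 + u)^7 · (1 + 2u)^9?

10409

Coefficient of u^4 = Σ_{j} C(7,j)·1^j·C(9,4-j)·2^(4-j) for j from 0 to 4.
= 2016 + 4704 + 3024 + 630 + 35 = 10409.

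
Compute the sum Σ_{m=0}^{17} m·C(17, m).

1114112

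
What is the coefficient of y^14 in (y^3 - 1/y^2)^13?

-1287

General term: C(13,j)·(y^3)^j·(-1/y^2)^(13-j), with y-exponent 3j − 2(13−j) = 5j − 26.
Set 5j − 26 = 14: j = 8.
C(13,8) = 1287; 1^8 = 1; (-1)^5 = -1.
Coefficient = 1287 · 1 · (-1) = -1287.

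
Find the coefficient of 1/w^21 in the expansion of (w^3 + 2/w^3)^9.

General term: C(9,j)·(w^3)^j·(2/w^3)^(9-j), with w-exponent 3j − 3(9−j) = 6j − 27.
Set 6j − 27 = -21: j = 1.
C(9,1) = 9; 1^1 = 1; 2^8 = 256.
Coefficient = 9 · 1 · 256 = 2304.

2304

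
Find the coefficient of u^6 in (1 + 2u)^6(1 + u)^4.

2972

Coefficient of u^6 = Σ_{j} C(6,j)·2^j·C(4,6-j)·1^(6-j) for j from 2 to 6.
= 60 + 640 + 1440 + 768 + 64 = 2972.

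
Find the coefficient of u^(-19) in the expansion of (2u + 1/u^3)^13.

41184

General term: C(13,j)·(2u)^j·(1/u^3)^(13-j), with u-exponent 1j − 3(13−j) = 4j − 39.
Set 4j − 39 = -19: j = 5.
C(13,5) = 1287; 2^5 = 32; 1^8 = 1.
Coefficient = 1287 · 32 · 1 = 41184.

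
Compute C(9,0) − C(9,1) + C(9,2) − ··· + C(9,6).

28

The partial alternating sum Σ_{k=0}^{6} (−1)^k C(9,k) = (−1)^6 C(8,6) = 28.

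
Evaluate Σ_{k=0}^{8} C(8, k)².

Σ C(8,k)² is the coefficient of x^8 in (1+x)^8(1+x)^8 = (1+x)^16, i.e. C(16,8) = 12870.

12870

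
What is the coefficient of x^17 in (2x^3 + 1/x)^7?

448

General term: C(7,j)·(2x^3)^j·(1/x)^(7-j), with x-exponent 3j − 1(7−j) = 4j − 7.
Set 4j − 7 = 17: j = 6.
C(7,6) = 7; 2^6 = 64; 1^1 = 1.
Coefficient = 7 · 64 · 1 = 448.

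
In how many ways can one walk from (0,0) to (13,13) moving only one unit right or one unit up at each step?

10400600

Each path is a sequence of 26 steps with 13 rights: C(26,13) = 10400600.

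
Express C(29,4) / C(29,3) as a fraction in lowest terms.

C(n,k+1)/C(n,k) = (n−k)/(k+1) = (29−3)/(3+1) = 26/4 = 13/2.

13/2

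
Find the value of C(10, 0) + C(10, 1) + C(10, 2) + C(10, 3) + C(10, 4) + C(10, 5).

638

1 + 10 + 45 + 120 + 210 + 252 = 638.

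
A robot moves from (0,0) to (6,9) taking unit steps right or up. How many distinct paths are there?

Each path is a sequence of 15 steps with 6 rights: C(15,6) = 5005.

5005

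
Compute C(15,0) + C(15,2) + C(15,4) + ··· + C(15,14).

16384

Half of (1+1)^15 + (1−1)^15 gives the even-index sum: 2^14 = 16384.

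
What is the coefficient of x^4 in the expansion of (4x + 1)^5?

1280

The general term is C(5,j)·(4x)^j·(1)^(5-j); the x^4 term has j = 4.
C(5,4) = 5.
Coefficient = C(5,4) · 4^4 = 5 · 256 = 1280.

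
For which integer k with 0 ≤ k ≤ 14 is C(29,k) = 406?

C(29,k) increases on 0 ≤ k ≤ 14. C(29,1) = 29 and C(29,2) = 406, so k = 2.

2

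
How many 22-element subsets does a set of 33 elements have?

193536720

C(33,22) = C(33,11) by symmetry.
C(33,11) = (33·32·31·30·29·28·27·26·25·24·23) / 11! = 7725366544896000 / 39916800 = 193536720.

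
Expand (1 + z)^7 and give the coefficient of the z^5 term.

21

The general term is C(7,j)·(1)^j·(z)^(7-j); the z^5 term has j = 2.
C(7,2) = 21.
Coefficient = C(7,2) = 21.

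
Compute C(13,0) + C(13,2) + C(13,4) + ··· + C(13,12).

Half of (1+1)^13 + (1−1)^13 gives the even-index sum: 2^12 = 4096.

4096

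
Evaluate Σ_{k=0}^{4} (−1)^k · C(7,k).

The partial alternating sum Σ_{k=0}^{4} (−1)^k C(7,k) = (−1)^4 C(6,4) = 15.

15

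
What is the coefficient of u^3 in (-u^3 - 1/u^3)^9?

General term: C(9,j)·(-u^3)^j·(-1/u^3)^(9-j), with u-exponent 3j − 3(9−j) = 6j − 27.
Set 6j − 27 = 3: j = 5.
C(9,5) = 126; (-1)^5 = -1; (-1)^4 = 1.
Coefficient = 126 · (-1) · 1 = -126.

-126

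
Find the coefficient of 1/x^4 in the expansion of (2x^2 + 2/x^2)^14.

49201152

General term: C(14,j)·(2x^2)^j·(2/x^2)^(14-j), with x-exponent 2j − 2(14−j) = 4j − 28.
Set 4j − 28 = -4: j = 6.
C(14,6) = 3003; 2^6 = 64; 2^8 = 256.
Coefficient = 3003 · 64 · 256 = 49201152.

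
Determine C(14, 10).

1001

C(14,10) = C(14,4) by symmetry.
C(14,4) = (14·13·12·11) / 4! = 24024 / 24 = 1001.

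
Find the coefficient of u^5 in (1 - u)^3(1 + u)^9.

Coefficient of u^5 = Σ_{j} C(3,j)·(-1)^j·C(9,5-j)·1^(5-j) for j from 0 to 3.
= 126 + (-378) + 252 + (-36) = -36.

-36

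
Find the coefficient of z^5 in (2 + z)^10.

The general term is C(10,j)·(2)^j·(z)^(10-j); the z^5 term has j = 5.
C(10,5) = 252.
Coefficient = C(10,5) · 2^5 = 252 · 32 = 8064.

8064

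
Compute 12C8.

C(12,8) = C(12,4) by symmetry.
C(12,4) = (12·11·10·9) / 4! = 11880 / 24 = 495.

495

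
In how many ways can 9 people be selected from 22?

This is C(22,9) = 497420.

497420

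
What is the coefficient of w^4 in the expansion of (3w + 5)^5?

The general term is C(5,j)·(3w)^j·(5)^(5-j); the w^4 term has j = 4.
C(5,4) = 5.
Coefficient = C(5,4) · 3^4 · 5^1 = 5 · 81 · 5 = 2025.

2025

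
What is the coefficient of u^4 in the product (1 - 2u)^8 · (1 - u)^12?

17903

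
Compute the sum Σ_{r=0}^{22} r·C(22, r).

Since r·C(22,r) = 22·C(21,r−1), the sum is 22·2^21 = 22·2097152 = 46137344.

46137344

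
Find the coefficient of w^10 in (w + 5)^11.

The general term is C(11,j)·(w)^j·(5)^(11-j); the w^10 term has j = 10.
C(11,10) = 11.
Coefficient = C(11,10) · 5^1 = 11 · 5 = 55.

55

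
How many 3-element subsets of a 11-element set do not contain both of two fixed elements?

All 3-subsets: C(11,3) = 165. Those containing both fixed elements: C(9,1) = 9.
165 − 9 = 156.

156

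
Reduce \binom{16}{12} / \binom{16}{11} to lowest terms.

C(n,k+1)/C(n,k) = (n−k)/(k+1) = (16−11)/(11+1) = 5/12.

5/12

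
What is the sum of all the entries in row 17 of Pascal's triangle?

The entries of row 17 sum to 2^17 = 131072.

131072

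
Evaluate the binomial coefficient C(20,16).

C(20,16) = C(20,4) by symmetry.
C(20,4) = (20·19·18·17) / 4! = 116280 / 24 = 4845.

4845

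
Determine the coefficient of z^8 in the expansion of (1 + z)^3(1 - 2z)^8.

768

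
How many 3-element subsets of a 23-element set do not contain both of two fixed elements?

All 3-subsets: C(23,3) = 1771. Those containing both fixed elements: C(21,1) = 21.
1771 − 21 = 1750.

1750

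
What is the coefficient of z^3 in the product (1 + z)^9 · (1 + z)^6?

(1 + z)^9(1 + z)^6 = (1 + z)^15, so the coefficient of z^3 is C(15,3)·1^3 = 455·1 = 455.

455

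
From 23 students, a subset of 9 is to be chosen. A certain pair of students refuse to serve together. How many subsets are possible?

All 9-subsets: C(23,9) = 817190. Those containing both fixed elements: C(21,7) = 116280.
817190 − 116280 = 700910.

700910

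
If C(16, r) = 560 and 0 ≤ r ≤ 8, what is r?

3

C(16,r) increases on 0 ≤ r ≤ 8. C(16,2) = 120 and C(16,3) = 560, so r = 3.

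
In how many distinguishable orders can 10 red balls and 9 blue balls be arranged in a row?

Choose positions for the red balls: C(19,10) = 92378.

92378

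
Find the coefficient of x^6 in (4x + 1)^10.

The general term is C(10,j)·(4x)^j·(1)^(10-j); the x^6 term has j = 6.
C(10,6) = 210.
Coefficient = C(10,6) · 4^6 = 210 · 4096 = 860160.

860160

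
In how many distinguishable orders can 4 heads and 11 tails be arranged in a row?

Choose positions for the heads: C(15,4) = 1365.

1365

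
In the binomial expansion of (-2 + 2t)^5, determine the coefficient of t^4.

The general term is C(5,j)·(-2)^j·(2t)^(5-j); the t^4 term has j = 1.
C(5,1) = 5.
Coefficient = C(5,1) · (-2)^1 · 2^4 = 5 · (-2) · 16 = -160.

-160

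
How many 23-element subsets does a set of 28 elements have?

98280

C(28,23) = C(28,5) by symmetry.
C(28,5) = (28·27·26·25·24) / 5! = 11793600 / 120 = 98280.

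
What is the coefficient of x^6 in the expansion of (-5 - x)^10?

131250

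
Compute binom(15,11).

C(15,11) = C(15,4) by symmetry.
C(15,4) = (15·14·13·12) / 4! = 32760 / 24 = 1365.

1365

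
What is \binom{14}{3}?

364

C(14,3) = (14·13·12) / 3! = 2184 / 6 = 364.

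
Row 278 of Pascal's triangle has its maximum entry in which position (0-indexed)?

C(278,m) is maximized at m = 278/2 = 139.

139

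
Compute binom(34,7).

5379616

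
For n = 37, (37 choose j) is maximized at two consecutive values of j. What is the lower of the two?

18

For odd n = 37, C(37,j) peaks at j = (n−1)/2 and (n+1)/2; the lower is 18.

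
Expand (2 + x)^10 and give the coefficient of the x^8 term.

180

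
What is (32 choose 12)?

C(32,12) = (32·31·30·29·28·27·26·25·24·23·22·21) / 12! = 108155131628544000 / 479001600 = 225792840.

225792840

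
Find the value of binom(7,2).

21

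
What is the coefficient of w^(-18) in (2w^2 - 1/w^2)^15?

3640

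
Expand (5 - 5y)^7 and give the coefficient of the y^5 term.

The general term is C(7,j)·(5)^j·(-5y)^(7-j); the y^5 term has j = 2.
C(7,2) = 21.
Coefficient = C(7,2) · 5^2 · (-5)^5 = 21 · 25 · (-3125) = -1640625.

-1640625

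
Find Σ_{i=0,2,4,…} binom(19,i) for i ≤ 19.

262144

Even-i terms of row 19 sum to 2^18 = 262144.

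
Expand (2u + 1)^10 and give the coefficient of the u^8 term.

11520

The general term is C(10,j)·(2u)^j·(1)^(10-j); the u^8 term has j = 8.
C(10,8) = 45.
Coefficient = C(10,8) · 2^8 = 45 · 256 = 11520.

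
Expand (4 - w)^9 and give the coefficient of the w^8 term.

36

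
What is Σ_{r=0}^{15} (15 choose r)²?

155117520

By Vandermonde's identity, Σ C(15,r)² = C(30,15) = 155117520.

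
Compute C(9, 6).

84

C(9,6) = C(9,3) by symmetry.
C(9,3) = (9·8·7) / 3! = 504 / 6 = 84.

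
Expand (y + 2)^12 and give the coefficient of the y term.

The general term is C(12,j)·(y)^j·(2)^(12-j); the y^1 term has j = 1.
C(12,1) = 12.
Coefficient = C(12,1) · 2^11 = 12 · 2048 = 24576.

24576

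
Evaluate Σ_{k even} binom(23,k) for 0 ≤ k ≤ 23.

Half of (1+1)^23 + (1−1)^23 gives the even-index sum: 2^22 = 4194304.

4194304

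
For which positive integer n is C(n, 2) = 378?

n(n−1)/2 = 378 ⇒ n(n−1) = 756. Since 28·27 = 756, n = 28.

28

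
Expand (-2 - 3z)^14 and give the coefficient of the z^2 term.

3354624

The general term is C(14,j)·(-2)^j·(-3z)^(14-j); the z^2 term has j = 12.
C(14,12) = 91.
Coefficient = C(14,12) · (-2)^12 · (-3)^2 = 91 · 4096 · 9 = 3354624.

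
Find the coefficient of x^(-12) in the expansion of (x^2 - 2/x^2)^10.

General term: C(10,j)·(x^2)^j·(-2/x^2)^(10-j), with x-exponent 2j − 2(10−j) = 4j − 20.
Set 4j − 20 = -12: j = 2.
C(10,2) = 45; 1^2 = 1; (-2)^8 = 256.
Coefficient = 45 · 1 · 256 = 11520.

11520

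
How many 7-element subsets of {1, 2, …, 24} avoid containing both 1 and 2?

All 7-subsets: C(24,7) = 346104. Those containing both fixed elements: C(22,5) = 26334.
346104 − 26334 = 319770.

319770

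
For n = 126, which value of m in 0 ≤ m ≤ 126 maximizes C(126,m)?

C(126,m) is maximized at m = 126/2 = 63.

63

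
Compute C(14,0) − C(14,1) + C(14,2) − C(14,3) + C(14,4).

The partial alternating sum Σ_{k=0}^{4} (−1)^k C(14,k) = (−1)^4 C(13,4) = 715.

715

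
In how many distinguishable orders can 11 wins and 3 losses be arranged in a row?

Choose positions for the wins: C(14,11) = 364.

364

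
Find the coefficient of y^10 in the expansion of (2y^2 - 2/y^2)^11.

-337920

General term: C(11,j)·(2y^2)^j·(-2/y^2)^(11-j), with y-exponent 2j − 2(11−j) = 4j − 22.
Set 4j − 22 = 10: j = 8.
C(11,8) = 165; 2^8 = 256; (-2)^3 = -8.
Coefficient = 165 · 256 · (-8) = -337920.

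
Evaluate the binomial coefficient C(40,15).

C(40,15) = (40·39·38·37·36·35·34·33·32·31·30·29·28·27·26) / 15! = 52601652673686724608000 / 1307674368000 = 40225345056.

40225345056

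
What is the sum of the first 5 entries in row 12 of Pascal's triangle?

794

1 + 12 + 66 + 220 + 495 = 794.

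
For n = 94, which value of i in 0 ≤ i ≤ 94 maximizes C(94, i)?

C(94,i) is maximized at i = 94/2 = 47.

47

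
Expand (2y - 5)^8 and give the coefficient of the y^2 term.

The general term is C(8,j)·(2y)^j·(-5)^(8-j); the y^2 term has j = 2.
C(8,2) = 28.
Coefficient = C(8,2) · 2^2 · (-5)^6 = 28 · 4 · 15625 = 1750000.

1750000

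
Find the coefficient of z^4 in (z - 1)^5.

-5

The general term is C(5,j)·(z)^j·(-1)^(5-j); the z^4 term has j = 4.
C(5,4) = 5.
Coefficient = C(5,4) · (-1)^1 = 5 · (-1) = -5.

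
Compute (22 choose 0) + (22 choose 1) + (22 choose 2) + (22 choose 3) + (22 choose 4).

9109

1 + 22 + 231 + 1540 + 7315 = 9109.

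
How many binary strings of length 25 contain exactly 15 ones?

3268760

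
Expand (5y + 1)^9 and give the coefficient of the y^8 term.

3515625

The general term is C(9,j)·(5y)^j·(1)^(9-j); the y^8 term has j = 8.
C(9,8) = 9.
Coefficient = C(9,8) · 5^8 = 9 · 390625 = 3515625.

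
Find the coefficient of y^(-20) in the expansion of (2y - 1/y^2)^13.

General term: C(13,j)·(2y)^j·(-1/y^2)^(13-j), with y-exponent 1j − 2(13−j) = 3j − 26.
Set 3j − 26 = -20: j = 2.
C(13,2) = 78; 2^2 = 4; (-1)^11 = -1.
Coefficient = 78 · 4 · (-1) = -312.

-312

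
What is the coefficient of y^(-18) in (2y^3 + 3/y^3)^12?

34642080

General term: C(12,j)·(2y^3)^j·(3/y^3)^(12-j), with y-exponent 3j − 3(12−j) = 6j − 36.
Set 6j − 36 = -18: j = 3.
C(12,3) = 220; 2^3 = 8; 3^9 = 19683.
Coefficient = 220 · 8 · 19683 = 34642080.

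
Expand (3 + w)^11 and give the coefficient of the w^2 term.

1082565

The general term is C(11,j)·(3)^j·(w)^(11-j); the w^2 term has j = 9.
C(11,9) = 55.
Coefficient = C(11,9) · 3^9 = 55 · 19683 = 1082565.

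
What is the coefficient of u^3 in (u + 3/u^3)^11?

General term: C(11,j)·(u)^j·(3/u^3)^(11-j), with u-exponent 1j − 3(11−j) = 4j − 33.
Set 4j − 33 = 3: j = 9.
C(11,9) = 55; 1^9 = 1; 3^2 = 9.
Coefficient = 55 · 1 · 9 = 495.

495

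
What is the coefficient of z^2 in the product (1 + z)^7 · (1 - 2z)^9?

39

Coefficient of z^2 = Σ_{j} C(7,j)·1^j·C(9,2-j)·(-2)^(2-j) for j from 0 to 2.
= 144 + (-126) + 21 = 39.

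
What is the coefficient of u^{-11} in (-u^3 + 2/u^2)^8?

-1024

General term: C(8,j)·(-u^3)^j·(2/u^2)^(8-j), with u-exponent 3j − 2(8−j) = 5j − 16.
Set 5j − 16 = -11: j = 1.
C(8,1) = 8; (-1)^1 = -1; 2^7 = 128.
Coefficient = 8 · (-1) · 128 = -1024.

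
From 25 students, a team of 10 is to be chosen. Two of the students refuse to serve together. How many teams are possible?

2778446

All 10-subsets: C(25,10) = 3268760. Those containing both fixed elements: C(23,8) = 490314.
3268760 − 490314 = 2778446.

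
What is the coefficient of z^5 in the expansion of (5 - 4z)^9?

The general term is C(9,j)·(5)^j·(-4z)^(9-j); the z^5 term has j = 4.
C(9,4) = 126.
Coefficient = C(9,4) · 5^4 · (-4)^5 = 126 · 625 · (-1024) = -80640000.

-80640000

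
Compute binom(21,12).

C(21,12) = C(21,9) by symmetry.
C(21,9) = (21·20·19·18·17·16·15·14·13) / 9! = 106661318400 / 362880 = 293930.

293930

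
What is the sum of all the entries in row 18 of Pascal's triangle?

The entries of row 18 sum to 2^18 = 262144.

262144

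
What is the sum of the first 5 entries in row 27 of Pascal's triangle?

1 + 27 + 351 + 2925 + 17550 = 20854.

20854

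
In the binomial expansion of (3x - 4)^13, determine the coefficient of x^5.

20495794176

The general term is C(13,j)·(3x)^j·(-4)^(13-j); the x^5 term has j = 5.
C(13,5) = 1287.
Coefficient = C(13,5) · 3^5 · (-4)^8 = 1287 · 243 · 65536 = 20495794176.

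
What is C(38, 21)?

28781143380

C(38,21) = C(38,17) by symmetry.
C(38,17) = (38·37·36·35·34·33·32·31·30·29·28·27·26·25·24·23·22) / 17! = 10237090866494416404480000 / 355687428096000 = 28781143380.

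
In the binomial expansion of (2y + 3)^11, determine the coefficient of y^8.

The general term is C(11,j)·(2y)^j·(3)^(11-j); the y^8 term has j = 8.
C(11,8) = 165.
Coefficient = C(11,8) · 2^8 · 3^3 = 165 · 256 · 27 = 1140480.

1140480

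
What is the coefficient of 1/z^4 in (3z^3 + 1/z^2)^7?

189

General term: C(7,j)·(3z^3)^j·(1/z^2)^(7-j), with z-exponent 3j − 2(7−j) = 5j − 14.
Set 5j − 14 = -4: j = 2.
C(7,2) = 21; 3^2 = 9; 1^5 = 1.
Coefficient = 21 · 9 · 1 = 189.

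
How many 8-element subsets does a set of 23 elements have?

C(23,8) = (23·22·21·20·19·18·17·16) / 8! = 19769460480 / 40320 = 490314.

490314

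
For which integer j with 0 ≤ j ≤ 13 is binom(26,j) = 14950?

4

C(26,j) increases on 0 ≤ j ≤ 13. C(26,3) = 2600 and C(26,4) = 14950, so j = 4.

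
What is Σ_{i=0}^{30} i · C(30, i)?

16106127360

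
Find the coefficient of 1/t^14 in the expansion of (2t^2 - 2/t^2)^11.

General term: C(11,j)·(2t^2)^j·(-2/t^2)^(11-j), with t-exponent 2j − 2(11−j) = 4j − 22.
Set 4j − 22 = -14: j = 2.
C(11,2) = 55; 2^2 = 4; (-2)^9 = -512.
Coefficient = 55 · 4 · (-512) = -112640.

-112640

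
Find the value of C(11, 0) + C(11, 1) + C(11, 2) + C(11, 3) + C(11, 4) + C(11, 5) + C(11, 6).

1486

1 + 11 + 55 + 165 + 330 + 462 + 462 = 1486.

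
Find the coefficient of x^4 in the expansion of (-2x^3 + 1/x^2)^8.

General term: C(8,j)·(-2x^3)^j·(1/x^2)^(8-j), with x-exponent 3j − 2(8−j) = 5j − 16.
Set 5j − 16 = 4: j = 4.
C(8,4) = 70; (-2)^4 = 16; 1^4 = 1.
Coefficient = 70 · 16 · 1 = 1120.

1120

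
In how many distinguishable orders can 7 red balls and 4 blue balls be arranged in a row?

Choose positions for the red balls: C(11,7) = 330.

330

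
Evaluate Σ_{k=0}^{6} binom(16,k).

1 + 16 + 120 + 560 + 1820 + 4368 + 8008 = 14893.

14893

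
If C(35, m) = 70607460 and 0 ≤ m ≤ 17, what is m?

9

C(35,m) increases on 0 ≤ m ≤ 17. C(35,8) = 23535820 and C(35,9) = 70607460, so m = 9.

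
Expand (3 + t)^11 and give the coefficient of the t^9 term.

495

The general term is C(11,j)·(3)^j·(t)^(11-j); the t^9 term has j = 2.
C(11,2) = 55.
Coefficient = C(11,2) · 3^2 = 55 · 9 = 495.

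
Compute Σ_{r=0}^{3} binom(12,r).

299

1 + 12 + 66 + 220 = 299.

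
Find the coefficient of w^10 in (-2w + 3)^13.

7907328

The general term is C(13,j)·(-2w)^j·(3)^(13-j); the w^10 term has j = 10.
C(13,10) = 286.
Coefficient = C(13,10) · (-2)^10 · 3^3 = 286 · 1024 · 27 = 7907328.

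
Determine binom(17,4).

2380

C(17,4) = (17·16·15·14) / 4! = 57120 / 24 = 2380.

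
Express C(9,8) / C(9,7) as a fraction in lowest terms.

C(n,k+1)/C(n,k) = (n−k)/(k+1) = (9−7)/(7+1) = 2/8 = 1/4.

1/4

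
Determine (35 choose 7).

6724520

C(35,7) = (35·34·33·32·31·30·29) / 7! = 33891580800 / 5040 = 6724520.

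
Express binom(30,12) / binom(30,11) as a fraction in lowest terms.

19/12

C(n,k+1)/C(n,k) = (n−k)/(k+1) = (30−11)/(11+1) = 19/12.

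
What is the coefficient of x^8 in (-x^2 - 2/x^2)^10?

960

General term: C(10,j)·(-x^2)^j·(-2/x^2)^(10-j), with x-exponent 2j − 2(10−j) = 4j − 20.
Set 4j − 20 = 8: j = 7.
C(10,7) = 120; (-1)^7 = -1; (-2)^3 = -8.
Coefficient = 120 · (-1) · (-8) = 960.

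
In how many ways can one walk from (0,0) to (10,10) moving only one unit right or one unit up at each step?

Each path is a sequence of 20 steps with 10 rights: C(20,10) = 184756.

184756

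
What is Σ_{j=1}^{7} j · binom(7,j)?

Differentiating (1+x)^7 and setting x=1: Σ j·C(7,j) = 7·2^6 = 448.

448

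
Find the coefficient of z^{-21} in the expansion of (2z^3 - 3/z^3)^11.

General term: C(11,j)·(2z^3)^j·(-3/z^3)^(11-j), with z-exponent 3j − 3(11−j) = 6j − 33.
Set 6j − 33 = -21: j = 2.
C(11,2) = 55; 2^2 = 4; (-3)^9 = -19683.
Coefficient = 55 · 4 · (-19683) = -4330260.

-4330260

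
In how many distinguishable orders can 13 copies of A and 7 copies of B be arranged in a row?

77520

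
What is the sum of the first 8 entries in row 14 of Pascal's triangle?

9908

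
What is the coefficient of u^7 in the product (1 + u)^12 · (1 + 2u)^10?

Coefficient of u^7 = Σ_{j} C(12,j)·1^j·C(10,7-j)·2^(7-j) for j from 0 to 7.
= 15360 + 161280 + 532224 + 739200 + 475200 + 142560 + 18480 + 792 = 2085096.

2085096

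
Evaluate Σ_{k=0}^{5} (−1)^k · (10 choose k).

-126

The partial alternating sum Σ_{k=0}^{5} (−1)^k C(10,k) = (−1)^5 C(9,5) = -126.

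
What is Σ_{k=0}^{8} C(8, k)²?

12870

Σ C(8,k)² is the coefficient of x^8 in (1+x)^8(1+x)^8 = (1+x)^16, i.e. C(16,8) = 12870.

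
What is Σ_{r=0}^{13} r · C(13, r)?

Since r·C(13,r) = 13·C(12,r−1), the sum is 13·2^12 = 13·4096 = 53248.

53248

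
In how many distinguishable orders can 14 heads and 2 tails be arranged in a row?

120

Choose positions for the heads: C(16,14) = 120.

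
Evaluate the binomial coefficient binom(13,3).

286

C(13,3) = (13·12·11) / 3! = 1716 / 6 = 286.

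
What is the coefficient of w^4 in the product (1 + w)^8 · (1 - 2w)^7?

-42

Coefficient of w^4 = Σ_{j} C(8,j)·1^j·C(7,4-j)·(-2)^(4-j) for j from 0 to 4.
= 560 + (-2240) + 2352 + (-784) + 70 = -42.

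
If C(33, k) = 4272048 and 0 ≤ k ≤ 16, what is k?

C(33,k) increases on 0 ≤ k ≤ 16. C(33,6) = 1107568 and C(33,7) = 4272048, so k = 7.

7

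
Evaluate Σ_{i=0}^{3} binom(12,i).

1 + 12 + 66 + 220 = 299.

299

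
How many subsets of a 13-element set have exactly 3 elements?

Choose the 3 positions: C(13,3) = 286.

286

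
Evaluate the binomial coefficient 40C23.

C(40,23) = C(40,17) by symmetry.
C(40,17) = (40·39·38·37·36·35·34·33·32·31·30·29·28·27·26·25·24) / 17! = 31560991604212034764800000 / 355687428096000 = 88732378800.

88732378800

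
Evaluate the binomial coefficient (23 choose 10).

C(23,10) = (23·22·21·20·19·18·17·16·15·14) / 10! = 4151586700800 / 3628800 = 1144066.

1144066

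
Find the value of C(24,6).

134596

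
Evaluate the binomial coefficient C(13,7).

C(13,7) = C(13,6) by symmetry.
C(13,6) = (13·12·11·10·9·8) / 6! = 1235520 / 720 = 1716.

1716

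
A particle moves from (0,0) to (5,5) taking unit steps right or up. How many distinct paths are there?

252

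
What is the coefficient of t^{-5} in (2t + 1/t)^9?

144

General term: C(9,j)·(2t)^j·(1/t)^(9-j), with t-exponent 1j − 1(9−j) = 2j − 9.
Set 2j − 9 = -5: j = 2.
C(9,2) = 36; 2^2 = 4; 1^7 = 1.
Coefficient = 36 · 4 · 1 = 144.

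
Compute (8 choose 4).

70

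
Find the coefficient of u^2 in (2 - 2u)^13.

638976

The general term is C(13,j)·(2)^j·(-2u)^(13-j); the u^2 term has j = 11.
C(13,11) = 78.
Coefficient = C(13,11) · 2^11 · (-2)^2 = 78 · 2048 · 4 = 638976.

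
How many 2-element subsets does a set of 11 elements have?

55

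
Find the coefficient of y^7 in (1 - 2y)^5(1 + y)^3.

Coefficient of y^7 = Σ_{j} C(5,j)·(-2)^j·C(3,7-j)·1^(7-j) for j from 4 to 5.
= 80 + (-96) = -16.

-16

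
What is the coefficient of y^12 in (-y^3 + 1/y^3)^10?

-120

General term: C(10,j)·(-y^3)^j·(1/y^3)^(10-j), with y-exponent 3j − 3(10−j) = 6j − 30.
Set 6j − 30 = 12: j = 7.
C(10,7) = 120; (-1)^7 = -1; 1^3 = 1.
Coefficient = 120 · (-1) · 1 = -120.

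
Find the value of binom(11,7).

330

C(11,7) = C(11,4) by symmetry.
C(11,4) = (11·10·9·8) / 4! = 7920 / 24 = 330.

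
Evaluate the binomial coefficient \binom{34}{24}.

C(34,24) = C(34,10) by symmetry.
C(34,10) = (34·33·32·31·30·29·28·27·26·25) / 10! = 475837794432000 / 3628800 = 131128140.

131128140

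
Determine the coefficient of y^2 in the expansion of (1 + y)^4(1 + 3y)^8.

354

Coefficient of y^2 = Σ_{j} C(4,j)·1^j·C(8,2-j)·3^(2-j) for j from 0 to 2.
= 252 + 96 + 6 = 354.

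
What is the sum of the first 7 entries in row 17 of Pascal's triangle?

21778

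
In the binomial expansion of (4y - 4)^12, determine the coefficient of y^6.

15502147584

The general term is C(12,j)·(4y)^j·(-4)^(12-j); the y^6 term has j = 6.
C(12,6) = 924.
Coefficient = C(12,6) · 4^6 · (-4)^6 = 924 · 4096 · 4096 = 15502147584.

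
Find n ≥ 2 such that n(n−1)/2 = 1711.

59

n(n−1)/2 = 1711 ⇒ n(n−1) = 3422. Since 59·58 = 3422, n = 59.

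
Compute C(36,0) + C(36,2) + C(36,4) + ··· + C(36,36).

34359738368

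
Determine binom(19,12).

50388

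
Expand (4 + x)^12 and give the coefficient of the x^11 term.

The general term is C(12,j)·(4)^j·(x)^(12-j); the x^11 term has j = 1.
C(12,1) = 12.
Coefficient = C(12,1) · 4^1 = 12 · 4 = 48.

48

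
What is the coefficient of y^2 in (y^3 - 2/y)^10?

-15360

General term: C(10,j)·(y^3)^j·(-2/y)^(10-j), with y-exponent 3j − 1(10−j) = 4j − 10.
Set 4j − 10 = 2: j = 3.
C(10,3) = 120; 1^3 = 1; (-2)^7 = -128.
Coefficient = 120 · 1 · (-128) = -15360.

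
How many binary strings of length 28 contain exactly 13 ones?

37442160

Choose the 13 positions: C(28,13) = 37442160.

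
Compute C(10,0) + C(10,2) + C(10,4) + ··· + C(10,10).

512

Half of (1+1)^10 + (1−1)^10 gives the even-index sum: 2^9 = 512.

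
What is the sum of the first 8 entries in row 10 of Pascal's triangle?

968

1 + 10 + 45 + 120 + 210 + 252 + 210 + 120 = 968.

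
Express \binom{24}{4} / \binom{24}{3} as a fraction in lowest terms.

C(n,k+1)/C(n,k) = (n−k)/(k+1) = (24−3)/(3+1) = 21/4.

21/4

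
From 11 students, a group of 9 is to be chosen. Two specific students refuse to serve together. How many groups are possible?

All 9-subsets: C(11,9) = 55. Those containing both fixed elements: C(9,7) = 36.
55 − 36 = 19.

19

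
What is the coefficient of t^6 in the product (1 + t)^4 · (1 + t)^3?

Coefficient of t^6 = Σ_{j} C(4,j)·C(3,6-j) for j from 3 to 4.
= 4 + 3 = 7.

7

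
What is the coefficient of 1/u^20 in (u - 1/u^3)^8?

General term: C(8,j)·(u)^j·(-1/u^3)^(8-j), with u-exponent 1j − 3(8−j) = 4j − 24.
Set 4j − 24 = -20: j = 1.
C(8,1) = 8; 1^1 = 1; (-1)^7 = -1.
Coefficient = 8 · 1 · (-1) = -8.

-8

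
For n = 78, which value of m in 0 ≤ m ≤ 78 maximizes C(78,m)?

39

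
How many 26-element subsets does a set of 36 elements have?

254186856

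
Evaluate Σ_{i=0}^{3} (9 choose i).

130

1 + 9 + 36 + 84 = 130.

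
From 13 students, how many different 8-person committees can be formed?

This is C(13,8) = 1287.

1287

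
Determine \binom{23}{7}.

C(23,7) = (23·22·21·20·19·18·17) / 7! = 1235591280 / 5040 = 245157.

245157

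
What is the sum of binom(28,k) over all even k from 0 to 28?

134217728

Even-k terms of row 28 sum to 2^27 = 134217728.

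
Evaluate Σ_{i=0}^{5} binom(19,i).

1 + 19 + 171 + 969 + 3876 + 11628 = 16664.

16664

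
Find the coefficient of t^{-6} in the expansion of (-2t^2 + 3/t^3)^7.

General term: C(7,j)·(-2t^2)^j·(3/t^3)^(7-j), with t-exponent 2j − 3(7−j) = 5j − 21.
Set 5j − 21 = -6: j = 3.
C(7,3) = 35; (-2)^3 = -8; 3^4 = 81.
Coefficient = 35 · (-8) · 81 = -22680.

-22680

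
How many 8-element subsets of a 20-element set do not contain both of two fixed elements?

All 8-subsets: C(20,8) = 125970. Those containing both fixed elements: C(18,6) = 18564.
125970 − 18564 = 107406.

107406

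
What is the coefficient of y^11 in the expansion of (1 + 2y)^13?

159744

The general term is C(13,j)·(1)^j·(2y)^(13-j); the y^11 term has j = 2.
C(13,2) = 78.
Coefficient = C(13,2) · 2^11 = 78 · 2048 = 159744.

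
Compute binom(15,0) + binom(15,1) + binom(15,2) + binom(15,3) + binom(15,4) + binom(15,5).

4944

1 + 15 + 105 + 455 + 1365 + 3003 = 4944.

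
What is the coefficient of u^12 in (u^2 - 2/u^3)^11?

220

General term: C(11,j)·(u^2)^j·(-2/u^3)^(11-j), with u-exponent 2j − 3(11−j) = 5j − 33.
Set 5j − 33 = 12: j = 9.
C(11,9) = 55; 1^9 = 1; (-2)^2 = 4.
Coefficient = 55 · 1 · 4 = 220.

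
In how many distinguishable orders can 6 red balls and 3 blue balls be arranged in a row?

Choose positions for the red balls: C(9,6) = 84.

84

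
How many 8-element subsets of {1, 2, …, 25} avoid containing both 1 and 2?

All 8-subsets: C(25,8) = 1081575. Those containing both fixed elements: C(23,6) = 100947.
1081575 − 100947 = 980628.

980628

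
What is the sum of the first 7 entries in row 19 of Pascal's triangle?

1 + 19 + 171 + 969 + 3876 + 11628 + 27132 = 43796.

43796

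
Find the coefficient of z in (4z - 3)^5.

The general term is C(5,j)·(4z)^j·(-3)^(5-j); the z^1 term has j = 1.
C(5,1) = 5.
Coefficient = C(5,1) · 4^1 · (-3)^4 = 5 · 4 · 81 = 1620.

1620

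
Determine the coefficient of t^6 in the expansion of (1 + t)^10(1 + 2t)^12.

941874

Coefficient of t^6 = Σ_{j} C(10,j)·1^j·C(12,6-j)·2^(6-j) for j from 0 to 6.
= 59136 + 253440 + 356400 + 211200 + 55440 + 6048 + 210 = 941874.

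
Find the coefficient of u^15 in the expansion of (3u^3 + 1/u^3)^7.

5103

General term: C(7,j)·(3u^3)^j·(1/u^3)^(7-j), with u-exponent 3j − 3(7−j) = 6j − 21.
Set 6j − 21 = 15: j = 6.
C(7,6) = 7; 3^6 = 729; 1^1 = 1.
Coefficient = 7 · 729 · 1 = 5103.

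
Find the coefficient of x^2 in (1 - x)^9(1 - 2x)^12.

516

Coefficient of x^2 = Σ_{j} C(9,j)·(-1)^j·C(12,2-j)·(-2)^(2-j) for j from 0 to 2.
= 264 + 216 + 36 = 516.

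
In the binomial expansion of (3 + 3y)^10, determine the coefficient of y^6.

12400290

The general term is C(10,j)·(3)^j·(3y)^(10-j); the y^6 term has j = 4.
C(10,4) = 210.
Coefficient = C(10,4) · 3^4 · 3^6 = 210 · 81 · 729 = 12400290.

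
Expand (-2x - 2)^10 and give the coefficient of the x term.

10240

The general term is C(10,j)·(-2x)^j·(-2)^(10-j); the x^1 term has j = 1.
C(10,1) = 10.
Coefficient = C(10,1) · (-2)^1 · (-2)^9 = 10 · (-2) · (-512) = 10240.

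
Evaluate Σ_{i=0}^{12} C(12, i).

Setting x = 1 in (1+x)^12 gives Σ C(12,i) = 2^12 = 4096.

4096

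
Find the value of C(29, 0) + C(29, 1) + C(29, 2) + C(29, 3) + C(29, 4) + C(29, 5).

146596

1 + 29 + 406 + 3654 + 23751 + 118755 = 146596.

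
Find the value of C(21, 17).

5985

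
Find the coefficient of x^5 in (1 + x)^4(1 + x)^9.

1287

(1 + x)^4(1 + x)^9 = (1 + x)^13, so the coefficient of x^5 is C(13,5)·1^5 = 1287·1 = 1287.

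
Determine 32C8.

C(32,8) = (32·31·30·29·28·27·26·25) / 8! = 424097856000 / 40320 = 10518300.

10518300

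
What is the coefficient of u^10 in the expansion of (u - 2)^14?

The general term is C(14,j)·(u)^j·(-2)^(14-j); the u^10 term has j = 10.
C(14,10) = 1001.
Coefficient = C(14,10) · (-2)^4 = 1001 · 16 = 16016.

16016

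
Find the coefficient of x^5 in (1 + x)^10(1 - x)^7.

56

Coefficient of x^5 = Σ_{j} C(10,j)·1^j·C(7,5-j)·(-1)^(5-j) for j from 0 to 5.
= (-21) + 350 + (-1575) + 2520 + (-1470) + 252 = 56.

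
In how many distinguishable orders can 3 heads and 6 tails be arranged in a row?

84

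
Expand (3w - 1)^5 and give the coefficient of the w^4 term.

-405

The general term is C(5,j)·(3w)^j·(-1)^(5-j); the w^4 term has j = 4.
C(5,4) = 5.
Coefficient = C(5,4) · 3^4 · (-1)^1 = 5 · 81 · (-1) = -405.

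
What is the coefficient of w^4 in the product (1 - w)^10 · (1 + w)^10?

Coefficient of w^4 = Σ_{j} C(10,j)·(-1)^j·C(10,4-j)·1^(4-j) for j from 0 to 4.
= 210 + (-1200) + 2025 + (-1200) + 210 = 45.

45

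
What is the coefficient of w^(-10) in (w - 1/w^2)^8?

General term: C(8,j)·(w)^j·(-1/w^2)^(8-j), with w-exponent 1j − 2(8−j) = 3j − 16.
Set 3j − 16 = -10: j = 2.
C(8,2) = 28; 1^2 = 1; (-1)^6 = 1.
Coefficient = 28 · 1 · 1 = 28.

28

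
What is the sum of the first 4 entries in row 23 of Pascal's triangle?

1 + 23 + 253 + 1771 = 2048.

2048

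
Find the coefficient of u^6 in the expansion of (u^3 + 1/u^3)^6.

15

General term: C(6,j)·(u^3)^j·(1/u^3)^(6-j), with u-exponent 3j − 3(6−j) = 6j − 18.
Set 6j − 18 = 6: j = 4.
C(6,4) = 15; 1^4 = 1; 1^2 = 1.
Coefficient = 15 · 1 · 1 = 15.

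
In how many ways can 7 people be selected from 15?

This is C(15,7) = 6435.

6435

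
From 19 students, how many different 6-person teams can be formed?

This is C(19,6) = 27132.

27132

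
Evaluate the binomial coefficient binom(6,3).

20

C(6,3) = (6·5·4) / 3! = 120 / 6 = 20.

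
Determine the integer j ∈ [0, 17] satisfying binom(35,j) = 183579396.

10

C(35,j) increases on 0 ≤ j ≤ 17. C(35,9) = 70607460 and C(35,10) = 183579396, so j = 10.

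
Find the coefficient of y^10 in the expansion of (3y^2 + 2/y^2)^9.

314928

General term: C(9,j)·(3y^2)^j·(2/y^2)^(9-j), with y-exponent 2j − 2(9−j) = 4j − 18.
Set 4j − 18 = 10: j = 7.
C(9,7) = 36; 3^7 = 2187; 2^2 = 4.
Coefficient = 36 · 2187 · 4 = 314928.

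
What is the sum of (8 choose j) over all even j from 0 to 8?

Half of (1+1)^8 + (1−1)^8 gives the even-index sum: 2^7 = 128.

128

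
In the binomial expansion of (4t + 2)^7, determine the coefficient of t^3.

35840

The general term is C(7,j)·(4t)^j·(2)^(7-j); the t^3 term has j = 3.
C(7,3) = 35.
Coefficient = C(7,3) · 4^3 · 2^4 = 35 · 64 · 16 = 35840.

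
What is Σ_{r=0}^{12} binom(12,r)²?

2704156

By Vandermonde's identity, Σ C(12,r)² = C(24,12) = 2704156.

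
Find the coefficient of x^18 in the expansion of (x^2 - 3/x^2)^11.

General term: C(11,j)·(x^2)^j·(-3/x^2)^(11-j), with x-exponent 2j − 2(11−j) = 4j − 22.
Set 4j − 22 = 18: j = 10.
C(11,10) = 11; 1^10 = 1; (-3)^1 = -3.
Coefficient = 11 · 1 · (-3) = -33.

-33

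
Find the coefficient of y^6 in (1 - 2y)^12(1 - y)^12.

1423796

Coefficient of y^6 = Σ_{j} C(12,j)·(-2)^j·C(12,6-j)·(-1)^(6-j) for j from 0 to 6.
= 924 + 19008 + 130680 + 387200 + 522720 + 304128 + 59136 = 1423796.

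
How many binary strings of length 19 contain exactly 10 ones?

Choose the 10 positions: C(19,10) = 92378.

92378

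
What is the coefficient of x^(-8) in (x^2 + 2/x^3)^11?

29568

General term: C(11,j)·(x^2)^j·(2/x^3)^(11-j), with x-exponent 2j − 3(11−j) = 5j − 33.
Set 5j − 33 = -8: j = 5.
C(11,5) = 462; 1^5 = 1; 2^6 = 64.
Coefficient = 462 · 1 · 64 = 29568.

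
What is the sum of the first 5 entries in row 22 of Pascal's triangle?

9109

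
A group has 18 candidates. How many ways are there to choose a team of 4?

3060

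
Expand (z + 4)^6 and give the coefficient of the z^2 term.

The general term is C(6,j)·(z)^j·(4)^(6-j); the z^2 term has j = 2.
C(6,2) = 15.
Coefficient = C(6,2) · 4^4 = 15 · 256 = 3840.

3840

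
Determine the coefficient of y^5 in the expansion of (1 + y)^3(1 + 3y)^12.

331155

Coefficient of y^5 = Σ_{j} C(3,j)·1^j·C(12,5-j)·3^(5-j) for j from 0 to 3.
= 192456 + 120285 + 17820 + 594 = 331155.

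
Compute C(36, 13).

C(36,13) = (36·35·34·33·32·31·30·29·28·27·26·25·24) / 13! = 14389334903623680000 / 6227020800 = 2310789600.

2310789600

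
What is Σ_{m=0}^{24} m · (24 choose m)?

201326592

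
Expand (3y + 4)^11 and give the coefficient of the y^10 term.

2598156

The general term is C(11,j)·(3y)^j·(4)^(11-j); the y^10 term has j = 10.
C(11,10) = 11.
Coefficient = C(11,10) · 3^10 · 4^1 = 11 · 59049 · 4 = 2598156.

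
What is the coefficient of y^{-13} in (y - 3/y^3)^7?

General term: C(7,j)·(y)^j·(-3/y^3)^(7-j), with y-exponent 1j − 3(7−j) = 4j − 21.
Set 4j − 21 = -13: j = 2.
C(7,2) = 21; 1^2 = 1; (-3)^5 = -243.
Coefficient = 21 · 1 · (-243) = -5103.

-5103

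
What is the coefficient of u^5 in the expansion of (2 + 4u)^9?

The general term is C(9,j)·(2)^j·(4u)^(9-j); the u^5 term has j = 4.
C(9,4) = 126.
Coefficient = C(9,4) · 2^4 · 4^5 = 126 · 16 · 1024 = 2064384.

2064384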